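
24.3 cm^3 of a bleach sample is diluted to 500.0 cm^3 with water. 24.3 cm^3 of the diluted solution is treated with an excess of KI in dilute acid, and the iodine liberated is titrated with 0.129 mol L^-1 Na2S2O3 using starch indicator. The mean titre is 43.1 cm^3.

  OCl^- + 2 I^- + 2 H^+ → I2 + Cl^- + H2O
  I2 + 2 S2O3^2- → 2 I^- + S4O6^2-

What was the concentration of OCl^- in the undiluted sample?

n(S2O3^2-) = 0.0431 × 0.129 = 5.56 × 10^-3 mol
n(I2) = n(S2O3^2-)/2 = 2.78 × 10^-3 mol
n(OCl^-) in the aliquot = 2.78 × 10^-3 mol (1:1 ratio)
[OCl^-]_dilute = 2.78 × 10^-3 / 0.0243 = 0.114 mol/L
[OCl^-]_original = 0.114 × 500.0/24.3 = 2.35 mol/L

2.35 mol/L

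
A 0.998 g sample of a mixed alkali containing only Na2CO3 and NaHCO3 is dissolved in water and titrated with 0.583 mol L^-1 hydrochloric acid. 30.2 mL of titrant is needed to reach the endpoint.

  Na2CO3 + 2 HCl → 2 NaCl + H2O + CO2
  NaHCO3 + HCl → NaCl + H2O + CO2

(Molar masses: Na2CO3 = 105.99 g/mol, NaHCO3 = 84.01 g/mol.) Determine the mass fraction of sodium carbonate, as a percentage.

n(HCl) = 0.0302 × 0.583 = 0.0176 mol
Let x = n(Na2CO3), y = n(NaHCO3).
Titrant: 2x + 1y = 0.0176;  mass: 105.99x + 84.01y = 0.998
Solving, x = 7.76 × 10^-3 mol, y = 2.09 × 10^-3 mol
mass of Na2CO3 = 7.76 × 10^-3 × 105.99 = 0.822 g
% Na2CO3 = 0.822 / 0.998 × 100 = 82.4 %

82.4 %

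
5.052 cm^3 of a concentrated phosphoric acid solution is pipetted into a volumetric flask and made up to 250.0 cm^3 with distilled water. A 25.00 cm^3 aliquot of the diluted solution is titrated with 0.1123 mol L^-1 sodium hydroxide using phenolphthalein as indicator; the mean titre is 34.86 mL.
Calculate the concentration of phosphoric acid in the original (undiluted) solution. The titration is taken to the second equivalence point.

3.874 mol/L

H3PO4 + 2 NaOH → Na2HPO4 + 2 H2O
n(NaOH) = 0.03486 × 0.1123 = 3.915 × 10^-3 mol
From the 1:2 ratio, n(H3PO4) in the aliquot = 1/2 × 3.915 × 10^-3 = 1.957 × 10^-3 mol
[H3PO4]_dilute = 1.957 × 10^-3 / 0.02500 = 0.07830 mol/L
Dilution factor = 250.0 / 5.052 = 49.49
[H3PO4]_stock = 0.07830 × 49.49 = 3.874 mol/L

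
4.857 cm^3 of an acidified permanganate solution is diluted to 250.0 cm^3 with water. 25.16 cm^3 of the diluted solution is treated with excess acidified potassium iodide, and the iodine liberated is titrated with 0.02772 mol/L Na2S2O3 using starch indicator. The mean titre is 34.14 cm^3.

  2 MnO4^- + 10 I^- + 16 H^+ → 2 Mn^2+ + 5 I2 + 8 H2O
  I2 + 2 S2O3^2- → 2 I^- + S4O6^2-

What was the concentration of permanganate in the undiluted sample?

n(S2O3^2-) = 0.03414 × 0.02772 = 9.464 × 10^-4 mol
n(I2) = n(S2O3^2-)/2 = 4.732 × 10^-4 mol
From the 2:5 ratio, n(MnO4^-) in the aliquot = 2/5 × 4.732 × 10^-4 = 1.893 × 10^-4 mol
[MnO4^-]_dilute = 1.893 × 10^-4 / 0.02516 = 0.007523 mol/L
[MnO4^-]_original = 0.007523 × 250.0/4.857 = 0.3872 mol/L

0.3872 mol/L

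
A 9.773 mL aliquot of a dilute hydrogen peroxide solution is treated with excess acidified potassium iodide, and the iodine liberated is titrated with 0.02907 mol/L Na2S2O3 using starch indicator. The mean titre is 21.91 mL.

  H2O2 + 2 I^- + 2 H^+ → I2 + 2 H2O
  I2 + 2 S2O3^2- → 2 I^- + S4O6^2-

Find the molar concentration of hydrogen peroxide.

0.03259 mol/L

n(S2O3^2-) = 0.02191 × 0.02907 = 6.369 × 10^-4 mol
n(I2) = n(S2O3^2-)/2 = 3.185 × 10^-4 mol
n(H2O2) in the aliquot = 3.185 × 10^-4 mol (1:1 ratio)
[H2O2] = 3.185 × 10^-4 / 0.009773 = 0.03259 mol/L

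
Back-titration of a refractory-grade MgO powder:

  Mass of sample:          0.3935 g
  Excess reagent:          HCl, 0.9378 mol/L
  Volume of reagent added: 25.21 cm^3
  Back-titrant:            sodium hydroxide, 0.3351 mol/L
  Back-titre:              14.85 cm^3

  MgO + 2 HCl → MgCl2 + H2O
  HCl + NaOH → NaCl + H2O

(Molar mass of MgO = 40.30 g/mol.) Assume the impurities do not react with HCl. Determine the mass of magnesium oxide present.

0.3761 g

n(HCl) added = 0.02521 × 0.9378 = 0.02364 mol
n(NaOH) used in back-titration = 0.01485 × 0.3351 = 4.976 × 10^-3 mol
n(HCl) left over = 4.976 × 10^-3 mol (1:1 ratio)
n(HCl) consumed by analyte = 0.02364 − 4.976 × 10^-3 = 0.01867 mol
From the 1:2 ratio, n(MgO) = 1/2 × 0.01867 = 9.333 × 10^-3 mol
mass of MgO = 9.333 × 10^-3 × 40.30 = 0.3761 g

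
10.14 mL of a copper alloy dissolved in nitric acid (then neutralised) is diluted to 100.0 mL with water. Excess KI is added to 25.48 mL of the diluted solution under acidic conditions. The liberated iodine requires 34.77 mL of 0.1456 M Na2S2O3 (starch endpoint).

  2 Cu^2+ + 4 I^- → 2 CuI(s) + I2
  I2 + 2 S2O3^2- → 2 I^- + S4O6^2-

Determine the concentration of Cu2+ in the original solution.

n(S2O3^2-) = 0.03477 × 0.1456 = 5.063 × 10^-3 mol
n(I2) = n(S2O3^2-)/2 = 2.531 × 10^-3 mol
From the 2:1 ratio, n(Cu2+) in the aliquot = 2/1 × 2.531 × 10^-3 = 5.063 × 10^-3 mol
[Cu2+]_dilute = 5.063 × 10^-3 / 0.02548 = 0.1987 mol/L
[Cu2+]_original = 0.1987 × 100.0/10.14 = 1.959 mol/L

1.959 M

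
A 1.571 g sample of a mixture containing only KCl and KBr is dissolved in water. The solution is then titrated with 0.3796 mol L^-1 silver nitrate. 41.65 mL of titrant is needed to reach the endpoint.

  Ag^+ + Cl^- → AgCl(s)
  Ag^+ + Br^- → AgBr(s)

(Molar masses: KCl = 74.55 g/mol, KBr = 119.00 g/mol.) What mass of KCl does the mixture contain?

n(AgNO3) = 0.04165 × 0.3796 = 0.01581 mol
Let x = n(KCl), y = n(KBr).
Titrant: 1x + 1y = 0.01581;  mass: 74.55x + 119.00y = 1.571
Solving, x = 6.984 × 10^-3 mol, y = 8.827 × 10^-3 mol
mass of KCl = 6.984 × 10^-3 × 74.55 = 0.5206 g

0.5206 g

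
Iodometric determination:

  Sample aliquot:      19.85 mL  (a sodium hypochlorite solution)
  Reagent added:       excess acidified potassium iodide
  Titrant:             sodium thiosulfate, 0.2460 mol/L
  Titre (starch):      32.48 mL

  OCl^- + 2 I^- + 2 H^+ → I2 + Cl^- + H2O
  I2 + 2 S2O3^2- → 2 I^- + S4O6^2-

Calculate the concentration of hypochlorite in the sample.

n(S2O3^2-) = 0.03248 × 0.2460 = 7.990 × 10^-3 mol
n(I2) = n(S2O3^2-)/2 = 3.995 × 10^-3 mol
n(OCl^-) in the aliquot = 3.995 × 10^-3 mol (1:1 ratio)
[OCl^-] = 3.995 × 10^-3 / 0.01985 = 0.2013 mol/L

0.2013 mol/L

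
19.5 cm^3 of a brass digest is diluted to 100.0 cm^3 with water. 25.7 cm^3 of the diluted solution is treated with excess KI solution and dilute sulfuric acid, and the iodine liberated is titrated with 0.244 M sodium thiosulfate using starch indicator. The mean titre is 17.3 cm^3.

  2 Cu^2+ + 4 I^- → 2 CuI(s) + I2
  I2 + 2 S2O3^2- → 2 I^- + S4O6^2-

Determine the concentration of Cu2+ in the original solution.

n(S2O3^2-) = 0.0173 × 0.244 = 4.22 × 10^-3 mol
n(I2) = n(S2O3^2-)/2 = 2.11 × 10^-3 mol
From the 2:1 ratio, n(Cu2+) in the aliquot = 2/1 × 2.11 × 10^-3 = 4.22 × 10^-3 mol
[Cu2+]_dilute = 4.22 × 10^-3 / 0.0257 = 0.164 mol/L
[Cu2+]_original = 0.164 × 100.0/19.5 = 0.842 mol/L

0.842 M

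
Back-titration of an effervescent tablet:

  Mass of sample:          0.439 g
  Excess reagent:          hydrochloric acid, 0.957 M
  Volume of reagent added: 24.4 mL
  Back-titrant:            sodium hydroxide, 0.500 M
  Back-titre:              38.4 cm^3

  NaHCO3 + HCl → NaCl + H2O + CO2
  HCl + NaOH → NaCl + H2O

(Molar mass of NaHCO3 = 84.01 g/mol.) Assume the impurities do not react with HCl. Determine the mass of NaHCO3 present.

n(HCl) added = 0.0244 × 0.957 = 0.0234 mol
n(NaOH) used in back-titration = 0.0384 × 0.500 = 0.0192 mol
n(HCl) left over = 0.0192 mol (1:1 ratio)
n(HCl) consumed by analyte = 0.0234 − 0.0192 = 4.15 × 10^-3 mol
n(NaHCO3) = 4.15 × 10^-3 mol (1:1 ratio)
mass of NaHCO3 = 4.15 × 10^-3 × 84.01 = 0.349 g

0.349 g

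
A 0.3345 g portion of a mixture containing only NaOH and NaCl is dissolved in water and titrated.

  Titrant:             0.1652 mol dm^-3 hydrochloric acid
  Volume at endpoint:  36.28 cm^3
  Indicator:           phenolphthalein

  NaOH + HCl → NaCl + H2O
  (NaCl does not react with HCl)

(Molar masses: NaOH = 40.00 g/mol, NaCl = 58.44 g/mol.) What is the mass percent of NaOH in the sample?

n(HCl) = 0.03628 × 0.1652 = 5.993 × 10^-3 mol
Let x = n(NaOH), y = n(NaCl).
Titrant: 1x = 5.993 × 10^-3;  mass: 40.00x + 58.44y = 0.3345
Solving, x = 5.993 × 10^-3 mol, y = 1.622 × 10^-3 mol
mass of NaOH = 5.993 × 10^-3 × 40.00 = 0.2397 g
% NaOH = 0.2397 / 0.3345 × 100 = 71.67 %

71.67 %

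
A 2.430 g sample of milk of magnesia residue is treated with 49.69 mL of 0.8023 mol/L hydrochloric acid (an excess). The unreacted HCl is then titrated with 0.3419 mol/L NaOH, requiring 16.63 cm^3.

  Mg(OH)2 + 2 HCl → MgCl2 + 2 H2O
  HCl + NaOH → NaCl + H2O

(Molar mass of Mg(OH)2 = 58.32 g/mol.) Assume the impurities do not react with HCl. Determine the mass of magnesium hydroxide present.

0.9967 g

n(HCl) added = 0.04969 × 0.8023 = 0.03987 mol
n(NaOH) used in back-titration = 0.01663 × 0.3419 = 5.686 × 10^-3 mol
n(HCl) left over = 5.686 × 10^-3 mol (1:1 ratio)
n(HCl) consumed by analyte = 0.03987 − 5.686 × 10^-3 = 0.03418 mol
From the 1:2 ratio, n(Mg(OH)2) = 1/2 × 0.03418 = 0.01709 mol
mass of Mg(OH)2 = 0.01709 × 58.32 = 0.9967 g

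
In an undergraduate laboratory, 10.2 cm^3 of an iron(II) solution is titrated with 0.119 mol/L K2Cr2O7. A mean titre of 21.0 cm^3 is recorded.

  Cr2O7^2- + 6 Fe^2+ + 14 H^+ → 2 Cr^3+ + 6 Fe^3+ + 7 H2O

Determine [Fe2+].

1.47 mol/L

n(K2Cr2O7) = 0.0210 L × 0.119 mol/L = 2.50 × 10^-3 mol
From the 6:1 mole ratio, n(Fe2+) = 6/1 × 2.50 × 10^-3 = 0.0150 mol
[Fe2+] = 0.0150 mol / 0.0102 L = 1.47 mol/L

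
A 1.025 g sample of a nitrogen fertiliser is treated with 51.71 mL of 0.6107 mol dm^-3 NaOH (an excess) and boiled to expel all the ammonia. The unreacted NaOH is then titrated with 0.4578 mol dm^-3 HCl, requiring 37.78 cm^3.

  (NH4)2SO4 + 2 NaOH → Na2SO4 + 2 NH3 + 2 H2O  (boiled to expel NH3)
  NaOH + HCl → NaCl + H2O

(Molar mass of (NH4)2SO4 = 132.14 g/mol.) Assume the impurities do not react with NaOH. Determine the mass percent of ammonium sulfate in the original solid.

92.07 %

n(NaOH) added = 0.05171 × 0.6107 = 0.03158 mol
n(HCl) used in back-titration = 0.03778 × 0.4578 = 0.01730 mol
n(NaOH) left over = 0.01730 mol (1:1 ratio)
n(NaOH) consumed by analyte = 0.03158 − 0.01730 = 0.01428 mol
From the 1:2 ratio, n((NH4)2SO4) = 1/2 × 0.01428 = 7.142 × 10^-3 mol
mass of (NH4)2SO4 = 7.142 × 10^-3 × 132.14 = 0.9437 g
% (NH4)2SO4 = 0.9437 / 1.025 × 100 = 92.07 %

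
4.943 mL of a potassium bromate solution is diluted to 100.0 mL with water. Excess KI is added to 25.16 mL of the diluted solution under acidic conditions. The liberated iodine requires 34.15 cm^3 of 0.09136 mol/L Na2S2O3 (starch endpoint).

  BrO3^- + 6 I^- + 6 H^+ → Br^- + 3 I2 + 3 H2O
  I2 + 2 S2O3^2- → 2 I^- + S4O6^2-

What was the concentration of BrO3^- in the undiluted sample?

n(S2O3^2-) = 0.03415 × 0.09136 = 3.120 × 10^-3 mol
n(I2) = n(S2O3^2-)/2 = 1.560 × 10^-3 mol
From the 1:3 ratio, n(BrO3^-) in the aliquot = 1/3 × 1.560 × 10^-3 = 5.200 × 10^-4 mol
[BrO3^-]_dilute = 5.200 × 10^-4 / 0.02516 = 0.02067 mol/L
[BrO3^-]_original = 0.02067 × 100.0/4.943 = 0.4181 mol/L

0.4181 mol/L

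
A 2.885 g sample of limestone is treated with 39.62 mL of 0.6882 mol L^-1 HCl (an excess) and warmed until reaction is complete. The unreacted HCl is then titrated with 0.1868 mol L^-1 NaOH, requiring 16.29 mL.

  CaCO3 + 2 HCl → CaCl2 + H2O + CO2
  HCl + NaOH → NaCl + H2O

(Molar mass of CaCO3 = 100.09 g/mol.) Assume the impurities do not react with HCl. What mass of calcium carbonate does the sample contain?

n(HCl) added = 0.03962 × 0.6882 = 0.02727 mol
n(NaOH) used in back-titration = 0.01629 × 0.1868 = 3.043 × 10^-3 mol
n(HCl) left over = 3.043 × 10^-3 mol (1:1 ratio)
n(HCl) consumed by analyte = 0.02727 − 3.043 × 10^-3 = 0.02422 mol
From the 1:2 ratio, n(CaCO3) = 1/2 × 0.02422 = 0.01211 mol
mass of CaCO3 = 0.01211 × 100.09 = 1.212 g

1.212 g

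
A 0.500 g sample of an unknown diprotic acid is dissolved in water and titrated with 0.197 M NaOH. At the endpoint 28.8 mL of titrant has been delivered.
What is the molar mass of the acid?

n(NaOH) = 0.0288 L × 0.197 mol/L = 5.67 × 10^-3 mol
From the 1:2 ratio, n(H2A) = 1/2 × 5.67 × 10^-3 = 2.84 × 10^-3 mol
M = m / n = 0.500 g / 2.84 × 10^-3 mol = 176 g/mol

176 g/mol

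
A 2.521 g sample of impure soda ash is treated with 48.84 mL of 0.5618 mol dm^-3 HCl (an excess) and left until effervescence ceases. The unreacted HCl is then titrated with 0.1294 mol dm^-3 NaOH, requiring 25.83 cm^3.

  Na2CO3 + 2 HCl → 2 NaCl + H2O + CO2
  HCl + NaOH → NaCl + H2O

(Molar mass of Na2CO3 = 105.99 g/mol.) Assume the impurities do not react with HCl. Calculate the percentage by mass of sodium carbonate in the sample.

50.65 %

n(HCl) added = 0.04884 × 0.5618 = 0.02744 mol
n(NaOH) used in back-titration = 0.02583 × 0.1294 = 3.342 × 10^-3 mol
n(HCl) left over = 3.342 × 10^-3 mol (1:1 ratio)
n(HCl) consumed by analyte = 0.02744 − 3.342 × 10^-3 = 0.02410 mol
From the 1:2 ratio, n(Na2CO3) = 1/2 × 0.02410 = 0.01205 mol
mass of Na2CO3 = 0.01205 × 105.99 = 1.277 g
% Na2CO3 = 1.277 / 2.521 × 100 = 50.65 %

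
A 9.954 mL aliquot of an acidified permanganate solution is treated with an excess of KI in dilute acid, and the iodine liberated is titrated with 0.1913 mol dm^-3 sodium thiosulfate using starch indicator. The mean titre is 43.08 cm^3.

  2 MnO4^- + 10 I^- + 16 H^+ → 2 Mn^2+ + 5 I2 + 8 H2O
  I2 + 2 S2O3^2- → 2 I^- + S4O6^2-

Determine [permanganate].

n(S2O3^2-) = 0.04308 × 0.1913 = 8.241 × 10^-3 mol
n(I2) = n(S2O3^2-)/2 = 4.121 × 10^-3 mol
From the 2:5 ratio, n(MnO4^-) in the aliquot = 2/5 × 4.121 × 10^-3 = 1.648 × 10^-3 mol
[MnO4^-] = 1.648 × 10^-3 / 0.009954 = 0.1656 mol/L

0.1656 mol/L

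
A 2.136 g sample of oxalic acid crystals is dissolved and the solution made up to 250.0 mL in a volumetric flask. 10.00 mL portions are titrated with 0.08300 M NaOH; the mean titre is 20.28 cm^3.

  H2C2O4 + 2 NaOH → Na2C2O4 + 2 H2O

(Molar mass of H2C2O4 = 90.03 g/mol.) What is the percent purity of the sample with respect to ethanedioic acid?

88.68 %

n(NaOH) per titration = 0.02028 × 0.08300 = 1.683 × 10^-3 mol
From the 1:2 ratio, n(H2C2O4) in each aliquot = 1/2 × 1.683 × 10^-3 = 8.416 × 10^-4 mol
n(H2C2O4) in the whole flask = 8.416 × 10^-4 × 250.0/10.00 = 0.02104 mol
mass of H2C2O4 = 0.02104 × 90.03 = 1.894 g
% H2C2O4 = 1.894 / 2.136 × 100 = 88.68 %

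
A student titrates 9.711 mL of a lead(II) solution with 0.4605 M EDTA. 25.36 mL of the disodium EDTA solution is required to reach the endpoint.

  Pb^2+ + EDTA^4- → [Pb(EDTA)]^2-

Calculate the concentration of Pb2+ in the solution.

n(EDTA) = 0.02536 L × 0.4605 mol/L = 0.01168 mol
n(Pb2+) = 0.01168 mol (1:1 mole ratio)
[Pb2+] = 0.01168 mol / 0.009711 L = 1.203 mol/L

1.203 M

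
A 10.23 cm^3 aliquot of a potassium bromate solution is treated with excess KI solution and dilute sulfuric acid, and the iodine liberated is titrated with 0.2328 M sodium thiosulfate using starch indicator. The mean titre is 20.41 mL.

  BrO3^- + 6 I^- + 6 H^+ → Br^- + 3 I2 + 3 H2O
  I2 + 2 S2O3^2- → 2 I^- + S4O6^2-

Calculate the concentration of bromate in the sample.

n(S2O3^2-) = 0.02041 × 0.2328 = 4.751 × 10^-3 mol
n(I2) = n(S2O3^2-)/2 = 2.376 × 10^-3 mol
From the 1:3 ratio, n(BrO3^-) in the aliquot = 1/3 × 2.376 × 10^-3 = 7.919 × 10^-4 mol
[BrO3^-] = 7.919 × 10^-4 / 0.01023 = 0.07741 mol/L

0.07741 M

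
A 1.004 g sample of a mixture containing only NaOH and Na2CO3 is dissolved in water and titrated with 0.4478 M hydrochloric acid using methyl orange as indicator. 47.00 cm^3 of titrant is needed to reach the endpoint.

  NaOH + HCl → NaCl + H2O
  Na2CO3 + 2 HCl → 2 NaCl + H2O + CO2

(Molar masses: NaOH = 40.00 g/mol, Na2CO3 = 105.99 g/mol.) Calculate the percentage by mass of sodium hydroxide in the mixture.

34.14 %

n(HCl) = 0.04700 × 0.4478 = 0.02105 mol
Let x = n(NaOH), y = n(Na2CO3).
Titrant: 1x + 2y = 0.02105;  mass: 40.00x + 105.99y = 1.004
Solving, x = 8.570 × 10^-3 mol, y = 6.238 × 10^-3 mol
mass of NaOH = 8.570 × 10^-3 × 40.00 = 0.3428 g
% NaOH = 0.3428 / 1.004 × 100 = 34.14 %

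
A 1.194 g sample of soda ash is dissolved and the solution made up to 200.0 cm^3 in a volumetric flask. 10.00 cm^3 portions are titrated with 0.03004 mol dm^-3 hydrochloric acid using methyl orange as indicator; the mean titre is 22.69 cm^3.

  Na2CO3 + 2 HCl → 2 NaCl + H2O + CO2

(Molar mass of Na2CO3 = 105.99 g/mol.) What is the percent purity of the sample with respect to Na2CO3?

n(HCl) per titration = 0.02269 × 0.03004 = 6.816 × 10^-4 mol
From the 1:2 ratio, n(Na2CO3) in each aliquot = 1/2 × 6.816 × 10^-4 = 3.408 × 10^-4 mol
n(Na2CO3) in the whole flask = 3.408 × 10^-4 × 200.0/10.00 = 6.816 × 10^-3 mol
mass of Na2CO3 = 6.816 × 10^-3 × 105.99 = 0.7224 g
% Na2CO3 = 0.7224 / 1.194 × 100 = 60.51 %

60.51 %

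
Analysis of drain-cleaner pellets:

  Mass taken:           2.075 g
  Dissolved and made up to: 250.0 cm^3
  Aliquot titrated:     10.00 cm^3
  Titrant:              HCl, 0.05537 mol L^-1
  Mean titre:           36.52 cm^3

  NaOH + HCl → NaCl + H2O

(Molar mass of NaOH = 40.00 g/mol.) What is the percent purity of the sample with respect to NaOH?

n(HCl) per titration = 0.03652 × 0.05537 = 2.022 × 10^-3 mol
n(NaOH) in each aliquot = 2.022 × 10^-3 mol (1:1 ratio)
n(NaOH) in the whole flask = 2.022 × 10^-3 × 250.0/10.00 = 0.05055 mol
mass of NaOH = 0.05055 × 40.00 = 2.022 g
% NaOH = 2.022 / 2.075 × 100 = 97.45 %

97.45 %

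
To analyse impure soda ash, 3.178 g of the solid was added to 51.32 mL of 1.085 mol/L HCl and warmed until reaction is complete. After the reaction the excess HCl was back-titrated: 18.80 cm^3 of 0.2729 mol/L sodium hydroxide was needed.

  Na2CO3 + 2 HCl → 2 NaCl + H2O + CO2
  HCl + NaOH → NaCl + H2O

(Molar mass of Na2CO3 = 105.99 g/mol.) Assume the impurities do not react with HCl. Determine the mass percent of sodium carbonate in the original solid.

n(HCl) added = 0.05132 × 1.085 = 0.05568 mol
n(NaOH) used in back-titration = 0.01880 × 0.2729 = 5.131 × 10^-3 mol
n(HCl) left over = 5.131 × 10^-3 mol (1:1 ratio)
n(HCl) consumed by analyte = 0.05568 − 5.131 × 10^-3 = 0.05055 mol
From the 1:2 ratio, n(Na2CO3) = 1/2 × 0.05055 = 0.02528 mol
mass of Na2CO3 = 0.02528 × 105.99 = 2.679 g
% Na2CO3 = 2.679 / 3.178 × 100 = 84.30 %

84.30 %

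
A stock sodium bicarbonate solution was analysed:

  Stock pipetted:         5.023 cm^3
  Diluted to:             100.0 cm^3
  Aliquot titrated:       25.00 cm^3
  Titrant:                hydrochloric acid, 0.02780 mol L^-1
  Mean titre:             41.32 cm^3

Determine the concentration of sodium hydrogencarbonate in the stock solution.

0.9147 mol/L

NaHCO3 + HCl → NaCl + H2O + CO2
n(HCl) = 0.04132 × 0.02780 = 1.149 × 10^-3 mol
n(NaHCO3) in the aliquot = 1.149 × 10^-3 mol (1:1 ratio)
[NaHCO3]_dilute = 1.149 × 10^-3 / 0.02500 = 0.04595 mol/L
Dilution factor = 100.0 / 5.023 = 19.91
[NaHCO3]_stock = 0.04595 × 19.91 = 0.9147 mol/L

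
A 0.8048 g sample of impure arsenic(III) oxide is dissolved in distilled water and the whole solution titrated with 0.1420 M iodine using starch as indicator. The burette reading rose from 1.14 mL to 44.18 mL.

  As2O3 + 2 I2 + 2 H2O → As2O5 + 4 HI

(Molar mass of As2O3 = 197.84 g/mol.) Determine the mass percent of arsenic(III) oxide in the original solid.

n(I2) = 0.04304 L × 0.1420 mol/L = 6.112 × 10^-3 mol
From the 1:2 ratio, n(As2O3) = 1/2 × 6.112 × 10^-3 = 3.056 × 10^-3 mol
mass of As2O3 = 3.056 × 10^-3 × 197.84 g/mol = 0.6046 g
% As2O3 = 0.6046 / 0.8048 × 100 = 75.12 %

75.12 %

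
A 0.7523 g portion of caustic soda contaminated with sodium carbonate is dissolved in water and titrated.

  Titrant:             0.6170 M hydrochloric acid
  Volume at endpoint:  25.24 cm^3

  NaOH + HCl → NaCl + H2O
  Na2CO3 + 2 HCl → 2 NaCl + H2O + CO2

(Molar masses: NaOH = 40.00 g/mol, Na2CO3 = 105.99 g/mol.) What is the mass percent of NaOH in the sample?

n(HCl) = 0.02524 × 0.6170 = 0.01557 mol
Let x = n(NaOH), y = n(Na2CO3).
Titrant: 1x + 2y = 0.01557;  mass: 40.00x + 105.99y = 0.7523
Solving, x = 5.617 × 10^-3 mol, y = 4.978 × 10^-3 mol
mass of NaOH = 5.617 × 10^-3 × 40.00 = 0.2247 g
% NaOH = 0.2247 / 0.7523 × 100 = 29.87 %

29.87 %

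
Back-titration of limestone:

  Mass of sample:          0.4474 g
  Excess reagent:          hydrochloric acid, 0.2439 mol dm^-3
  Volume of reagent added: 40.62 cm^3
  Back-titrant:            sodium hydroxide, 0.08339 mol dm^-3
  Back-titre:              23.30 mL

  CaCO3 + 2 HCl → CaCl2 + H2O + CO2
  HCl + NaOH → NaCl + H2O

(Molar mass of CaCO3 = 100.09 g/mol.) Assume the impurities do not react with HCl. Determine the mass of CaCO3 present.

0.3986 g

n(HCl) added = 0.04062 × 0.2439 = 9.907 × 10^-3 mol
n(NaOH) used in back-titration = 0.02330 × 0.08339 = 1.943 × 10^-3 mol
n(HCl) left over = 1.943 × 10^-3 mol (1:1 ratio)
n(HCl) consumed by analyte = 9.907 × 10^-3 − 1.943 × 10^-3 = 7.964 × 10^-3 mol
From the 1:2 ratio, n(CaCO3) = 1/2 × 7.964 × 10^-3 = 3.982 × 10^-3 mol
mass of CaCO3 = 3.982 × 10^-3 × 100.09 = 0.3986 g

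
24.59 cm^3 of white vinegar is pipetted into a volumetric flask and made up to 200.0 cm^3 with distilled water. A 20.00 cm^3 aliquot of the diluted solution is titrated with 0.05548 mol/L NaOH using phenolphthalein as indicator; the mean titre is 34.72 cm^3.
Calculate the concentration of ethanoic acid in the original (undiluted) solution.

CH3COOH + NaOH → CH3COONa + H2O
n(NaOH) = 0.03472 × 0.05548 = 1.926 × 10^-3 mol
n(CH3COOH) in the aliquot = 1.926 × 10^-3 mol (1:1 ratio)
[CH3COOH]_dilute = 1.926 × 10^-3 / 0.02000 = 0.09631 mol/L
Dilution factor = 200.0 / 24.59 = 8.133
[CH3COOH]_stock = 0.09631 × 8.133 = 0.7834 mol/L

0.7834 mol/L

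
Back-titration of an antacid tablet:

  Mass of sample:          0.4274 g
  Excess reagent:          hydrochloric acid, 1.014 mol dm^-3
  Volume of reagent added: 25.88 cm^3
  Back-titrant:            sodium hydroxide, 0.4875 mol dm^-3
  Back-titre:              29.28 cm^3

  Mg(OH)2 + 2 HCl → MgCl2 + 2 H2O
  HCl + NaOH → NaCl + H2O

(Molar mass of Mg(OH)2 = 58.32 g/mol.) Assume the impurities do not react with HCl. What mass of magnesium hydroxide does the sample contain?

0.3490 g

n(HCl) added = 0.02588 × 1.014 = 0.02624 mol
n(NaOH) used in back-titration = 0.02928 × 0.4875 = 0.01427 mol
n(HCl) left over = 0.01427 mol (1:1 ratio)
n(HCl) consumed by analyte = 0.02624 − 0.01427 = 0.01197 mol
From the 1:2 ratio, n(Mg(OH)2) = 1/2 × 0.01197 = 5.984 × 10^-3 mol
mass of Mg(OH)2 = 5.984 × 10^-3 × 58.32 = 0.3490 g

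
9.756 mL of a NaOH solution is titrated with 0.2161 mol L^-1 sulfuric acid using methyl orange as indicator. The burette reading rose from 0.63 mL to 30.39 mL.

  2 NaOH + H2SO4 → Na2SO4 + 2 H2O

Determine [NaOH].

n(H2SO4) = 0.02976 L × 0.2161 mol/L = 6.431 × 10^-3 mol
From the 2:1 mole ratio, n(NaOH) = 2/1 × 6.431 × 10^-3 = 0.01286 mol
[NaOH] = 0.01286 mol / 0.009756 L = 1.318 mol/L

1.318 mol/L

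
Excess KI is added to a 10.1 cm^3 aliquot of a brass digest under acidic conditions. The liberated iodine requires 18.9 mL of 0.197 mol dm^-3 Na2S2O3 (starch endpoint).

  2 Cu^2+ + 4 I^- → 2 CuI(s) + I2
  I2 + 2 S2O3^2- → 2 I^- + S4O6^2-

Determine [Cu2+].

0.369 mol/L

n(S2O3^2-) = 0.0189 × 0.197 = 3.72 × 10^-3 mol
n(I2) = n(S2O3^2-)/2 = 1.86 × 10^-3 mol
From the 2:1 ratio, n(Cu2+) in the aliquot = 2/1 × 1.86 × 10^-3 = 3.72 × 10^-3 mol
[Cu2+] = 3.72 × 10^-3 / 0.0101 = 0.369 mol/L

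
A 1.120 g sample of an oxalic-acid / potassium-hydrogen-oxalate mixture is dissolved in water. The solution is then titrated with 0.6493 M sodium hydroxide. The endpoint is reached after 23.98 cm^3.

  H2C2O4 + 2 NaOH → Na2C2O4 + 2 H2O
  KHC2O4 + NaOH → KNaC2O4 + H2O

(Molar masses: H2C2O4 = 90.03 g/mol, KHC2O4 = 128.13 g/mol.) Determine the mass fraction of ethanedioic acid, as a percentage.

n(NaOH) = 0.02398 × 0.6493 = 0.01557 mol
Let x = n(H2C2O4), y = n(KHC2O4).
Titrant: 2x + 1y = 0.01557;  mass: 90.03x + 128.13y = 1.120
Solving, x = 5.264 × 10^-3 mol, y = 5.042 × 10^-3 mol
mass of H2C2O4 = 5.264 × 10^-3 × 90.03 = 0.4739 g
% H2C2O4 = 0.4739 / 1.120 × 100 = 42.31 %

42.31 %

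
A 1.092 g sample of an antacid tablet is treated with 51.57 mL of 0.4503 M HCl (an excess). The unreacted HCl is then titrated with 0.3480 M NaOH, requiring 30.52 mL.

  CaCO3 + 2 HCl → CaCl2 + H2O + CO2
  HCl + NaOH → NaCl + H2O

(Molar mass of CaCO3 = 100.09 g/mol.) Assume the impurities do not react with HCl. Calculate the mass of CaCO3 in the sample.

n(HCl) added = 0.05157 × 0.4503 = 0.02322 mol
n(NaOH) used in back-titration = 0.03052 × 0.3480 = 0.01062 mol
n(HCl) left over = 0.01062 mol (1:1 ratio)
n(HCl) consumed by analyte = 0.02322 − 0.01062 = 0.01260 mol
From the 1:2 ratio, n(CaCO3) = 1/2 × 0.01260 = 6.301 × 10^-3 mol
mass of CaCO3 = 6.301 × 10^-3 × 100.09 = 0.6306 g

0.6306 g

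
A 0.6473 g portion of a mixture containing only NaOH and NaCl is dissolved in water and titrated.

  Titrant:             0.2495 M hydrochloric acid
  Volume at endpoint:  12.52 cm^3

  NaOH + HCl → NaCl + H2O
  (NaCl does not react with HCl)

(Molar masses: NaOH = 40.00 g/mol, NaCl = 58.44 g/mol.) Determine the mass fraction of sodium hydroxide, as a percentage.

n(HCl) = 0.01252 × 0.2495 = 3.124 × 10^-3 mol
Let x = n(NaOH), y = n(NaCl).
Titrant: 1x = 3.124 × 10^-3;  mass: 40.00x + 58.44y = 0.6473
Solving, x = 3.124 × 10^-3 mol, y = 8.938 × 10^-3 mol
mass of NaOH = 3.124 × 10^-3 × 40.00 = 0.1249 g
% NaOH = 0.1249 / 0.6473 × 100 = 19.30 %

19.30 %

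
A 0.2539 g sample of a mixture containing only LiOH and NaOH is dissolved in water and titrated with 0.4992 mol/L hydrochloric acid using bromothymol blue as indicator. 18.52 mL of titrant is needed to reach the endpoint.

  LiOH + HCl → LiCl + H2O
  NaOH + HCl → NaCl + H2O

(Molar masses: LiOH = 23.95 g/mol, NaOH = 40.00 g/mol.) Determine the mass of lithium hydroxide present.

n(HCl) = 0.01852 × 0.4992 = 9.245 × 10^-3 mol
Let x = n(LiOH), y = n(NaOH).
Titrant: 1x + 1y = 9.245 × 10^-3;  mass: 23.95x + 40.00y = 0.2539
Solving, x = 7.222 × 10^-3 mol, y = 2.024 × 10^-3 mol
mass of LiOH = 7.222 × 10^-3 × 23.95 = 0.1730 g

0.1730 g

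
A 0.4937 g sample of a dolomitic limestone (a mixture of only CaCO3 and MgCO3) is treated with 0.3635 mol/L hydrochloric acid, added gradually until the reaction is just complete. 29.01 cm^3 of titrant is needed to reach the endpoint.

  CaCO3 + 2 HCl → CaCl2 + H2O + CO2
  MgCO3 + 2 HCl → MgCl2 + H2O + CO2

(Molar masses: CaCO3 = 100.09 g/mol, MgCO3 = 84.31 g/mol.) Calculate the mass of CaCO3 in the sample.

0.3119 g

n(HCl) = 0.02901 × 0.3635 = 0.01055 mol
Let x = n(CaCO3), y = n(MgCO3).
Titrant: 2x + 2y = 0.01055;  mass: 100.09x + 84.31y = 0.4937
Solving, x = 3.116 × 10^-3 mol, y = 2.157 × 10^-3 mol
mass of CaCO3 = 3.116 × 10^-3 × 100.09 = 0.3119 g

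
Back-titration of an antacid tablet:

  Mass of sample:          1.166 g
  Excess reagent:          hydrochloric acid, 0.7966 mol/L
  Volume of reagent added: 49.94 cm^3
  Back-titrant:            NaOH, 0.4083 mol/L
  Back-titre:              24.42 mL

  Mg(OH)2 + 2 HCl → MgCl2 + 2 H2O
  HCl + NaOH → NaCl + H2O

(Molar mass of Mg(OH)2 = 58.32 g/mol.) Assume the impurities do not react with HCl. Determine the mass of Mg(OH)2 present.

0.8693 g

n(HCl) added = 0.04994 × 0.7966 = 0.03978 mol
n(NaOH) used in back-titration = 0.02442 × 0.4083 = 9.971 × 10^-3 mol
n(HCl) left over = 9.971 × 10^-3 mol (1:1 ratio)
n(HCl) consumed by analyte = 0.03978 − 9.971 × 10^-3 = 0.02981 mol
From the 1:2 ratio, n(Mg(OH)2) = 1/2 × 0.02981 = 0.01491 mol
mass of Mg(OH)2 = 0.01491 × 58.32 = 0.8693 g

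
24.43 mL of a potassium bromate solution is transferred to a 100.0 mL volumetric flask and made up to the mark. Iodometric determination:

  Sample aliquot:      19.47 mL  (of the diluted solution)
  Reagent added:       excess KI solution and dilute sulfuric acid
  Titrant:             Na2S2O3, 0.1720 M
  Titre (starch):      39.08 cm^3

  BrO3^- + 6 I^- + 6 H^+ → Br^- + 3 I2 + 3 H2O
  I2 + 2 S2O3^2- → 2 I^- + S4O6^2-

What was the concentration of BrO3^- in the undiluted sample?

0.2355 M

n(S2O3^2-) = 0.03908 × 0.1720 = 6.722 × 10^-3 mol
n(I2) = n(S2O3^2-)/2 = 3.361 × 10^-3 mol
From the 1:3 ratio, n(BrO3^-) in the aliquot = 1/3 × 3.361 × 10^-3 = 1.120 × 10^-3 mol
[BrO3^-]_dilute = 1.120 × 10^-3 / 0.01947 = 0.05754 mol/L
[BrO3^-]_original = 0.05754 × 100.0/24.43 = 0.2355 mol/L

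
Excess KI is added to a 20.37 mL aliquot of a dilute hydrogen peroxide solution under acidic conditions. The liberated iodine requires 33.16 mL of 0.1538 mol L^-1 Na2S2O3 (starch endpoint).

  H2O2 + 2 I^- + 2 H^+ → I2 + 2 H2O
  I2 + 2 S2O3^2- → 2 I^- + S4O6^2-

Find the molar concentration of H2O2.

n(S2O3^2-) = 0.03316 × 0.1538 = 5.100 × 10^-3 mol
n(I2) = n(S2O3^2-)/2 = 2.550 × 10^-3 mol
n(H2O2) in the aliquot = 2.550 × 10^-3 mol (1:1 ratio)
[H2O2] = 2.550 × 10^-3 / 0.02037 = 0.1252 mol/L

0.1252 mol/L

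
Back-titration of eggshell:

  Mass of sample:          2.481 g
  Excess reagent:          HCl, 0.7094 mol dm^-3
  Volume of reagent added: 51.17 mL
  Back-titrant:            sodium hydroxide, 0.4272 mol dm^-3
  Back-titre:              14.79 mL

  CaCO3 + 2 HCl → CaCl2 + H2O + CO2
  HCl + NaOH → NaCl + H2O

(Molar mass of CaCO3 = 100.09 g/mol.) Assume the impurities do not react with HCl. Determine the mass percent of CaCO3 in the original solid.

60.48 %

n(HCl) added = 0.05117 × 0.7094 = 0.03630 mol
n(NaOH) used in back-titration = 0.01479 × 0.4272 = 6.318 × 10^-3 mol
n(HCl) left over = 6.318 × 10^-3 mol (1:1 ratio)
n(HCl) consumed by analyte = 0.03630 − 6.318 × 10^-3 = 0.02998 mol
From the 1:2 ratio, n(CaCO3) = 1/2 × 0.02998 = 0.01499 mol
mass of CaCO3 = 0.01499 × 100.09 = 1.500 g
% CaCO3 = 1.500 / 2.481 × 100 = 60.48 %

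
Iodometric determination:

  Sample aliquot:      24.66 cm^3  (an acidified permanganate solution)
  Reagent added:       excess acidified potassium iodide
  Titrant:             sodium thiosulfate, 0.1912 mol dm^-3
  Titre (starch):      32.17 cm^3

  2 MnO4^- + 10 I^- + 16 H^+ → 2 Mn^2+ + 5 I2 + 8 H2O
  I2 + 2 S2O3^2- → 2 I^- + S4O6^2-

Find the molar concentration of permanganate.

0.04989 mol/L

n(S2O3^2-) = 0.03217 × 0.1912 = 6.151 × 10^-3 mol
n(I2) = n(S2O3^2-)/2 = 3.075 × 10^-3 mol
From the 2:5 ratio, n(MnO4^-) in the aliquot = 2/5 × 3.075 × 10^-3 = 1.230 × 10^-3 mol
[MnO4^-] = 1.230 × 10^-3 / 0.02466 = 0.04989 mol/L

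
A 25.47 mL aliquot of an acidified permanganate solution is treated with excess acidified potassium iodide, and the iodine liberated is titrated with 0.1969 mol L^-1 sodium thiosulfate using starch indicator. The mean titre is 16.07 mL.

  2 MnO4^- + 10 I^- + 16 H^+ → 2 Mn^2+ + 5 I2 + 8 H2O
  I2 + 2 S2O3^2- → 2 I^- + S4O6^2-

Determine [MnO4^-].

n(S2O3^2-) = 0.01607 × 0.1969 = 3.164 × 10^-3 mol
n(I2) = n(S2O3^2-)/2 = 1.582 × 10^-3 mol
From the 2:5 ratio, n(MnO4^-) in the aliquot = 2/5 × 1.582 × 10^-3 = 6.328 × 10^-4 mol
[MnO4^-] = 6.328 × 10^-4 / 0.02547 = 0.02485 mol/L

0.02485 mol/L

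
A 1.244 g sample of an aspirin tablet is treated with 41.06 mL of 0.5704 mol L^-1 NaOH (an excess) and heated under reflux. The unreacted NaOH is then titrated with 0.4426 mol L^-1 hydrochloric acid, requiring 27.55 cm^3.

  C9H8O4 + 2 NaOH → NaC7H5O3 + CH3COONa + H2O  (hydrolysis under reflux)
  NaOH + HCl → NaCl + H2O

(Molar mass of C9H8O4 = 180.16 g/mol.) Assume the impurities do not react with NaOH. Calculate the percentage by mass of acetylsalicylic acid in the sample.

81.30 %

n(NaOH) added = 0.04106 × 0.5704 = 0.02342 mol
n(HCl) used in back-titration = 0.02755 × 0.4426 = 0.01219 mol
n(NaOH) left over = 0.01219 mol (1:1 ratio)
n(NaOH) consumed by analyte = 0.02342 − 0.01219 = 0.01123 mol
From the 1:2 ratio, n(C9H8O4) = 1/2 × 0.01123 = 5.613 × 10^-3 mol
mass of C9H8O4 = 5.613 × 10^-3 × 180.16 = 1.011 g
% C9H8O4 = 1.011 / 1.244 × 100 = 81.30 %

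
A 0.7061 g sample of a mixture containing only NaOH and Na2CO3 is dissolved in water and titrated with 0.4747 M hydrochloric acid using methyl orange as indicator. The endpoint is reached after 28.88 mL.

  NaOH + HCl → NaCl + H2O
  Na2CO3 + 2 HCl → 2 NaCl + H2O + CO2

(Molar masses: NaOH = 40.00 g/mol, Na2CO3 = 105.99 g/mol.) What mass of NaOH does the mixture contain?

0.06287 g

n(HCl) = 0.02888 × 0.4747 = 0.01371 mol
Let x = n(NaOH), y = n(Na2CO3).
Titrant: 1x + 2y = 0.01371;  mass: 40.00x + 105.99y = 0.7061
Solving, x = 1.572 × 10^-3 mol, y = 6.069 × 10^-3 mol
mass of NaOH = 1.572 × 10^-3 × 40.00 = 0.06287 g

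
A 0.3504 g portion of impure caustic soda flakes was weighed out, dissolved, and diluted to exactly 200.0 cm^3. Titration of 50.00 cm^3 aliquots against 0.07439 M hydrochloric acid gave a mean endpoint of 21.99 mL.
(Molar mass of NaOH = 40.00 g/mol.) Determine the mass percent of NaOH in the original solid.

74.70 %

NaOH + HCl → NaCl + H2O
n(HCl) per titration = 0.02199 × 0.07439 = 1.636 × 10^-3 mol
n(NaOH) in each aliquot = 1.636 × 10^-3 mol (1:1 ratio)
n(NaOH) in the whole flask = 1.636 × 10^-3 × 200.0/50.00 = 6.543 × 10^-3 mol
mass of NaOH = 6.543 × 10^-3 × 40.00 = 0.2617 g
% NaOH = 0.2617 / 0.3504 × 100 = 74.70 %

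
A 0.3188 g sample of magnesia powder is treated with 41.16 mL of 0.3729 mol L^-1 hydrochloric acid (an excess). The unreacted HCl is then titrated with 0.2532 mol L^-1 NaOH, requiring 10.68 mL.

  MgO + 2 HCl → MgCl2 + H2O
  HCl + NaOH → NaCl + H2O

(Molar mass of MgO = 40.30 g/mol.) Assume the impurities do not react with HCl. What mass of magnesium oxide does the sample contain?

n(HCl) added = 0.04116 × 0.3729 = 0.01535 mol
n(NaOH) used in back-titration = 0.01068 × 0.2532 = 2.704 × 10^-3 mol
n(HCl) left over = 2.704 × 10^-3 mol (1:1 ratio)
n(HCl) consumed by analyte = 0.01535 − 2.704 × 10^-3 = 0.01264 mol
From the 1:2 ratio, n(MgO) = 1/2 × 0.01264 = 6.322 × 10^-3 mol
mass of MgO = 6.322 × 10^-3 × 40.30 = 0.2548 g

0.2548 g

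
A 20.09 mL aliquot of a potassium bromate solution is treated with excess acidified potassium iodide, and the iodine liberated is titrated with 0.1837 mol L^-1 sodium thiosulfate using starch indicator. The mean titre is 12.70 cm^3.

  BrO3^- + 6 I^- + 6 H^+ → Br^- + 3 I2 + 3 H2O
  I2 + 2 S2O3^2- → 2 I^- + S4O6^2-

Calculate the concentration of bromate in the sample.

n(S2O3^2-) = 0.01270 × 0.1837 = 2.333 × 10^-3 mol
n(I2) = n(S2O3^2-)/2 = 1.166 × 10^-3 mol
From the 1:3 ratio, n(BrO3^-) in the aliquot = 1/3 × 1.166 × 10^-3 = 3.888 × 10^-4 mol
[BrO3^-] = 3.888 × 10^-4 / 0.02009 = 0.01935 mol/L

0.01935 mol/L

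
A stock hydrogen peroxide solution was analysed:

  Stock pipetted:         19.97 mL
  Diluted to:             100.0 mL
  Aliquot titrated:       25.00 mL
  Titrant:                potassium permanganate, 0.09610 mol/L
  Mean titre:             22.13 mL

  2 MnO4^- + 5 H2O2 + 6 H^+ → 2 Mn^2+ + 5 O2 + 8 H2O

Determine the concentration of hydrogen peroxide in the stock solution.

1.065 mol/L

n(KMnO4) = 0.02213 × 0.09610 = 2.127 × 10^-3 mol
From the 5:2 ratio, n(H2O2) in the aliquot = 5/2 × 2.127 × 10^-3 = 5.317 × 10^-3 mol
[H2O2]_dilute = 5.317 × 10^-3 / 0.02500 = 0.2127 mol/L
Dilution factor = 100.0 / 19.97 = 5.008
[H2O2]_stock = 0.2127 × 5.008 = 1.065 mol/L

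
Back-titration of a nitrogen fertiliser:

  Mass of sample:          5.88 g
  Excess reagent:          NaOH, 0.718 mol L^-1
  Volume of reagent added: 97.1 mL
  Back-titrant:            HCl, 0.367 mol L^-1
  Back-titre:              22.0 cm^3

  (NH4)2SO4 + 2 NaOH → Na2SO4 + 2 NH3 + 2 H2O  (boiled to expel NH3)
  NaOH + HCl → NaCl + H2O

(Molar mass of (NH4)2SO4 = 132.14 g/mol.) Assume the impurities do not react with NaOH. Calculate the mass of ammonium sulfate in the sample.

4.07 g

n(NaOH) added = 0.0971 × 0.718 = 0.0697 mol
n(HCl) used in back-titration = 0.0220 × 0.367 = 8.07 × 10^-3 mol
n(NaOH) left over = 8.07 × 10^-3 mol (1:1 ratio)
n(NaOH) consumed by analyte = 0.0697 − 8.07 × 10^-3 = 0.0616 mol
From the 1:2 ratio, n((NH4)2SO4) = 1/2 × 0.0616 = 0.0308 mol
mass of (NH4)2SO4 = 0.0308 × 132.14 = 4.07 g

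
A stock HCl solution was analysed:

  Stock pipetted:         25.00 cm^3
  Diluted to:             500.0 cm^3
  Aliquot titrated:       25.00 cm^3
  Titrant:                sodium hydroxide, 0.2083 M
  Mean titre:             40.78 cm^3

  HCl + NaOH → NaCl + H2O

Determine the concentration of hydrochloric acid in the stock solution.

6.796 M

n(NaOH) = 0.04078 × 0.2083 = 8.494 × 10^-3 mol
n(HCl) in the aliquot = 8.494 × 10^-3 mol (1:1 ratio)
[HCl]_dilute = 8.494 × 10^-3 / 0.02500 = 0.3398 mol/L
Dilution factor = 500.0 / 25.00 = 20.00
[HCl]_stock = 0.3398 × 20.00 = 6.796 mol/L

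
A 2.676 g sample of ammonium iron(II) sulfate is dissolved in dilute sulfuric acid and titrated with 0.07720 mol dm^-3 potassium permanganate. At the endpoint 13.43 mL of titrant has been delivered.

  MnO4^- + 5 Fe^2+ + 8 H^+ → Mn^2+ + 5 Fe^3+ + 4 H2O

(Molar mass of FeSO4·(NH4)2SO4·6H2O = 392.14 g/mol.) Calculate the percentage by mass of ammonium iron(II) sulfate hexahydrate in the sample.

n(KMnO4) = 0.01343 L × 0.07720 mol/L = 1.037 × 10^-3 mol
From the 5:1 ratio, n(FeSO4·(NH4)2SO4·6H2O) = 5/1 × 1.037 × 10^-3 = 5.184 × 10^-3 mol
mass of FeSO4·(NH4)2SO4·6H2O = 5.184 × 10^-3 × 392.14 g/mol = 2.033 g
% FeSO4·(NH4)2SO4·6H2O = 2.033 / 2.676 × 100 = 75.97 %

75.97 %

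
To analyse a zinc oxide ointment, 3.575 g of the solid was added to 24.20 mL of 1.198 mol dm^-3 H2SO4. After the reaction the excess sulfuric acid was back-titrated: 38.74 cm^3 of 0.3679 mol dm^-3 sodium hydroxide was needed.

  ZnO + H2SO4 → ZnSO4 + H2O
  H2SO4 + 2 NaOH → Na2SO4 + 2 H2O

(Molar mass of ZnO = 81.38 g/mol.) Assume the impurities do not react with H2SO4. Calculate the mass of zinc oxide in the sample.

1.779 g

n(H2SO4) added = 0.02420 × 1.198 = 0.02899 mol
n(NaOH) used in back-titration = 0.03874 × 0.3679 = 0.01425 mol
From the 1:2 ratio, n(H2SO4) left over = 1/2 × 0.01425 = 7.126 × 10^-3 mol
n(H2SO4) consumed by analyte = 0.02899 − 7.126 × 10^-3 = 0.02187 mol
n(ZnO) = 0.02187 mol (1:1 ratio)
mass of ZnO = 0.02187 × 81.38 = 1.779 g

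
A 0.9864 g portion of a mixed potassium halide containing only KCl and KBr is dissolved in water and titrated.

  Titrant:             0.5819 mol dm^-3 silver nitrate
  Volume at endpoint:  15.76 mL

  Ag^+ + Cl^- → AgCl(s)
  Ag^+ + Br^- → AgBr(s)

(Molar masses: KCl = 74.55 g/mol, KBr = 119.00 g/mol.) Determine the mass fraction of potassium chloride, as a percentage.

n(AgNO3) = 0.01576 × 0.5819 = 9.171 × 10^-3 mol
Let x = n(KCl), y = n(KBr).
Titrant: 1x + 1y = 9.171 × 10^-3;  mass: 74.55x + 119.00y = 0.9864
Solving, x = 2.360 × 10^-3 mol, y = 6.810 × 10^-3 mol
mass of KCl = 2.360 × 10^-3 × 74.55 = 0.1760 g
% KCl = 0.1760 / 0.9864 × 100 = 17.84 %

17.84 %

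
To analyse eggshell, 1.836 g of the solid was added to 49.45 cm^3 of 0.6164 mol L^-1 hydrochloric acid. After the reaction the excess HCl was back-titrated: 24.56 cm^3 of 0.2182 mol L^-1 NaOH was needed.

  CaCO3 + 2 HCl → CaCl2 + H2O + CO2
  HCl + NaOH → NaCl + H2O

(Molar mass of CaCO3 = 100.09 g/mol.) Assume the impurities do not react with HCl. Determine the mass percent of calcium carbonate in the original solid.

n(HCl) added = 0.04945 × 0.6164 = 0.03048 mol
n(NaOH) used in back-titration = 0.02456 × 0.2182 = 5.359 × 10^-3 mol
n(HCl) left over = 5.359 × 10^-3 mol (1:1 ratio)
n(HCl) consumed by analyte = 0.03048 − 5.359 × 10^-3 = 0.02512 mol
From the 1:2 ratio, n(CaCO3) = 1/2 × 0.02512 = 0.01256 mol
mass of CaCO3 = 0.01256 × 100.09 = 1.257 g
% CaCO3 = 1.257 / 1.836 × 100 = 68.48 %

68.48 %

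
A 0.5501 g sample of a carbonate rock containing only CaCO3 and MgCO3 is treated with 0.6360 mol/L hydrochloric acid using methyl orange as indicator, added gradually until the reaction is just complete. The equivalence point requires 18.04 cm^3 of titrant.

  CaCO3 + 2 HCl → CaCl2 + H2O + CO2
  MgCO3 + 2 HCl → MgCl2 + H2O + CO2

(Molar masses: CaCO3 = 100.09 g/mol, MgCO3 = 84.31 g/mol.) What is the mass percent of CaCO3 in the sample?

76.60 %

n(HCl) = 0.01804 × 0.6360 = 0.01147 mol
Let x = n(CaCO3), y = n(MgCO3).
Titrant: 2x + 2y = 0.01147;  mass: 100.09x + 84.31y = 0.5501
Solving, x = 4.210 × 10^-3 mol, y = 1.527 × 10^-3 mol
mass of CaCO3 = 4.210 × 10^-3 × 100.09 = 0.4214 g
% CaCO3 = 0.4214 / 0.5501 × 100 = 76.60 %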